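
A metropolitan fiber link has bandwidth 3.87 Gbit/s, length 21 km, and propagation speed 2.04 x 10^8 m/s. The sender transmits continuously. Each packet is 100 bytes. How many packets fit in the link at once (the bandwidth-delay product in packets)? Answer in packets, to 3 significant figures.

Propagation delay = 21000 / 204000000 = 0.000102941 s.
BDP = R × t_prop = 3870000000 × 0.000102941 = 398382 bits.
In packets of 800 bits: 498 packets.

498 packets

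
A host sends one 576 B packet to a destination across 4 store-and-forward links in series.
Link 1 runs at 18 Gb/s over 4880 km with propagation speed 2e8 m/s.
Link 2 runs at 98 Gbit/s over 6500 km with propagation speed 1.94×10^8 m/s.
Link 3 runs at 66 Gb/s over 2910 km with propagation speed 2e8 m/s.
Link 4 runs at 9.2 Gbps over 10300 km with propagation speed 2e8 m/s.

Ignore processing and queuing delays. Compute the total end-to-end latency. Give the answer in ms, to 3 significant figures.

L = 576 × 8 = 4608 bits.
Transmission delays (L/R per hop): 0.000256, 4.70204e-05, 6.98182e-05, 0.00050087 ms; sum = 0.000873708 ms.
Propagation delays (d/s per hop): 24.4, 33.5052, 14.55, 51.5 ms; sum = 123.955 ms.
End-to-end = 124 ms.

124 ms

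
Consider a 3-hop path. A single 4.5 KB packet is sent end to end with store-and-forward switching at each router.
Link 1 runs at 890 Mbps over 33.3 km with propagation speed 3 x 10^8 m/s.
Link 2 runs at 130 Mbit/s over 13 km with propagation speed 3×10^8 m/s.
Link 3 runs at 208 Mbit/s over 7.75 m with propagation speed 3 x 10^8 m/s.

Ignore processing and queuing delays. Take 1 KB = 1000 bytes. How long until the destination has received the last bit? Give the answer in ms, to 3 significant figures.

0.645 ms

L = 36000 bits.
Transmission delays (L/R per hop): 0.0404494, 0.276923, 0.173077 ms; sum = 0.490449 ms.
Propagation delays (d/s per hop): 0.111, 0.0433333, 2.58333e-05 ms; sum = 0.154359 ms.
End-to-end = 0.645 ms.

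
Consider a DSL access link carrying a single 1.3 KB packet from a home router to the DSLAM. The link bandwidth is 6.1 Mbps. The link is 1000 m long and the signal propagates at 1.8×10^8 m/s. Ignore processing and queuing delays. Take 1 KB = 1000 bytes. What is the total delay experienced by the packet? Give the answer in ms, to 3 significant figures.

L = 10400 bits.
Transmission delay = L/R = 10400 / 6100000 = 1.70492 ms.
Propagation delay = d/s = 1000 m / 180000000 m/s = 0.00555556 ms.
Total = 1.71 ms.

1.71 ms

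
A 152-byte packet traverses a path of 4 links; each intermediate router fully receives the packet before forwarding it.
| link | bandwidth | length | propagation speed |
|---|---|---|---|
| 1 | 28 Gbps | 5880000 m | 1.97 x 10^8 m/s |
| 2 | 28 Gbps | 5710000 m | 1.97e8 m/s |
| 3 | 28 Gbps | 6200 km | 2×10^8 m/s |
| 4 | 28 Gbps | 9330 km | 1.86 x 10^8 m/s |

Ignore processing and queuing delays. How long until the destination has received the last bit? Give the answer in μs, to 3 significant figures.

L = 152 × 8 = 1216 bits.
Transmission delay per hop = L/R = 1216/28000000000 = 0.0434286 μs; 4 hops → 0.173714 μs.
Propagation delays (d/s per hop): 29847.7, 28984.8, 31000, 50161.3 μs; sum = 139994 μs.
End-to-end = 140000 μs.

140000 μs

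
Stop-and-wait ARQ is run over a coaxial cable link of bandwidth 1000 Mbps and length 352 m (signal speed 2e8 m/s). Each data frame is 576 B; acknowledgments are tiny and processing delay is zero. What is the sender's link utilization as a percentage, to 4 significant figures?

56.69 %

t_tx = L/R = 4608/1000000000 = 4.608e-06 s.
t_prop = 352/200000000 = 1.76e-06 s; RTT = 3.52e-06 s.
Cycle = t_tx + RTT = 8.128e-06 s.
Utilization = t_tx / cycle = 4.608e-06/8.128e-06 = 56.69 %.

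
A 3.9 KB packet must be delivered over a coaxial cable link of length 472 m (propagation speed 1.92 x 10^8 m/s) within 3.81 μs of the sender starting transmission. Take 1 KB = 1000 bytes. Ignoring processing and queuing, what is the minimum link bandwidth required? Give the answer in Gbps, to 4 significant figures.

23.08 Gbps

L = 31200 bits.
Propagation delay = 472 / 192000000 = 2.45833 μs.
Transmission budget = 3.81 − 2.45833 = 1.35167 μs.
R ≥ L / t_tx = 31200 bits / 1.35167e-06 s = 23.08 Gbps.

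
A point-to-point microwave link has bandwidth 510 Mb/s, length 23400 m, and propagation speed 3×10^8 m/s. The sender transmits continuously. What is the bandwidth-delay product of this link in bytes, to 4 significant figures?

4973 bytes

Propagation delay = 23400 / 300000000 = 7.8e-05 s.
BDP = R × t_prop = 510000000 × 7.8e-05 = 39780 bits.
In bytes: 39780/8 = 4973 bytes.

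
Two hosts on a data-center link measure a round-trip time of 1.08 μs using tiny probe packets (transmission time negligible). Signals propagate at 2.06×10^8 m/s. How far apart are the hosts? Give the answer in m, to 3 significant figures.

111 m

One-way propagation = RTT/2 = 0.54 μs.
d = s × t = 206000000 × 5.4e-07 = 111 m.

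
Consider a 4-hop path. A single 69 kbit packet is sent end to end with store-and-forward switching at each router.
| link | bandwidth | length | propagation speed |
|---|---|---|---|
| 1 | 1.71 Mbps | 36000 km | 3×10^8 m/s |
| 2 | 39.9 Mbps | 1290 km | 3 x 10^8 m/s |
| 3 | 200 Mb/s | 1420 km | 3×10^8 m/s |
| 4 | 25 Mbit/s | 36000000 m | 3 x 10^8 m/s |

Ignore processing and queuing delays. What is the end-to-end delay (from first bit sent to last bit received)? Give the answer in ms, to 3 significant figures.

294 ms

L = 69000 bits.
Transmission delays (L/R per hop): 40.3509, 1.72932, 0.345, 2.76 ms; sum = 45.1852 ms.
Propagation delays (d/s per hop): 120, 4.3, 4.73333, 120 ms; sum = 249.033 ms.
End-to-end = 294 ms.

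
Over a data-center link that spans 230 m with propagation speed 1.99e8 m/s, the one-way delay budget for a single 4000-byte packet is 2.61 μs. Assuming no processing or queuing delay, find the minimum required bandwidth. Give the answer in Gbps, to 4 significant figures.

22.00 Gbps

L = 32000 bits.
Propagation delay = 230 / 199000000 = 1.15578 μs.
Transmission budget = 2.61 − 1.15578 = 1.45422 μs.
R ≥ L / t_tx = 32000 bits / 1.45422e-06 s = 22.00 Gbps.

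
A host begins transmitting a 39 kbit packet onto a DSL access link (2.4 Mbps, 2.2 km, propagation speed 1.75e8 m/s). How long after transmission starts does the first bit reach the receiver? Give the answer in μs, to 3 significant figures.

12.6 μs

First bit experiences only propagation delay: d/s = 2200/175000000 = 12.6 μs.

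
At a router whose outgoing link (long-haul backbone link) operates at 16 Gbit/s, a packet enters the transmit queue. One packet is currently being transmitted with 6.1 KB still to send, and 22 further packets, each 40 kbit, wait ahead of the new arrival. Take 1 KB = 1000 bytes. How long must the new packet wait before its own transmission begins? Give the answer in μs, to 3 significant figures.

Each queued packet: L/R = 40000/16000000000 = 2.5 μs.
22 queued → 55 μs.
Plus remaining 48800 bits of current packet: 3.05 μs.
Queuing delay = 58.1 μs.

58.1 μs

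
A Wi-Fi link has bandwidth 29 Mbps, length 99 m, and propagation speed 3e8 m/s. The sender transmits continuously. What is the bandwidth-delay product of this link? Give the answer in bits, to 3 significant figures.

9.57 bits

Propagation delay = 99 / 300000000 = 3.3e-07 s.
BDP = R × t_prop = 29000000 × 3.3e-07 = 9.57 bits.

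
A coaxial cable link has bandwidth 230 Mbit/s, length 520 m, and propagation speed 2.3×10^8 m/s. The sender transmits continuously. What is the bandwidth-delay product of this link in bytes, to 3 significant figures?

Propagation delay = 520 / 2.3e+08 = 2.26087e-06 s.
BDP = R × t_prop = 230000000 × 2.26087e-06 = 520 bits.
In bytes: 520/8 = 65.0 bytes.

65.0 bytes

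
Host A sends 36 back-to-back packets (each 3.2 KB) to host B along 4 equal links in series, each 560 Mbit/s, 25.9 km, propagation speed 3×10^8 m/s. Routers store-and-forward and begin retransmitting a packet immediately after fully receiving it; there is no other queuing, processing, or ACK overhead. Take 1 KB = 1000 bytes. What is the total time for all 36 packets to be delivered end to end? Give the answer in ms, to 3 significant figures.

Per-hop transmission t_tx = L/R = 25600/560000000 = 0.0457143 ms.
Per-hop propagation t_prop = 25900/300000000 = 0.0863333 ms.
Pipeline fill: first packet needs 4·t_tx to clear all hops; remaining 35 packets each add one t_tx.
Total = (4+36-1)·t_tx + 4·t_prop = 39·0.0457143 + 4·0.0863333 = 2.13 ms.

2.13 ms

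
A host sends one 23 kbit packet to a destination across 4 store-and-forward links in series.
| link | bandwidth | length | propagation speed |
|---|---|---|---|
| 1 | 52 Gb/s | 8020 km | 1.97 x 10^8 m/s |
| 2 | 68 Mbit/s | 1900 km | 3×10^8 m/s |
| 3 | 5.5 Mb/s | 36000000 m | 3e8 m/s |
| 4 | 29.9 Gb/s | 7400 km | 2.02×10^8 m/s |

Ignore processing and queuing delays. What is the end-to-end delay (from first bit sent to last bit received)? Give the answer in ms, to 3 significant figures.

L = 23000 bits.
Transmission delays (L/R per hop): 0.000442308, 0.338235, 4.18182, 0.000769231 ms; sum = 4.52127 ms.
Propagation delays (d/s per hop): 40.7107, 6.33333, 120, 36.6337 ms; sum = 203.678 ms.
End-to-end = 208 ms.

208 ms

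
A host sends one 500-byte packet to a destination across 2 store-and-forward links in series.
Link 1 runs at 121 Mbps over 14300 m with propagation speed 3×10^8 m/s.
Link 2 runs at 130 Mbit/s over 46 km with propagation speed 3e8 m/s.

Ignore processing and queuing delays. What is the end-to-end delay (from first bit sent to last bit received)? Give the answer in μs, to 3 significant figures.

L = 500 × 8 = 4000 bits.
Transmission delays (L/R per hop): 33.0579, 30.7692 μs; sum = 63.8271 μs.
Propagation delays (d/s per hop): 47.6667, 153.333 μs; sum = 201 μs.
End-to-end = 265 μs.

265 μs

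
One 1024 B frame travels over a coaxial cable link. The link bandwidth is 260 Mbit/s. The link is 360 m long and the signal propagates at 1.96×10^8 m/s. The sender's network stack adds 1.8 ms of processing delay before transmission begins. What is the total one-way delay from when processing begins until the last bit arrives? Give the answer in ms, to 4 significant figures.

1.833 ms

L = 1024 × 8 = 8192 bits.
Transmission delay = L/R = 8192 / 260000000 = 0.0315077 ms.
Propagation delay = d/s = 360 m / 196000000 m/s = 0.00183673 ms.
Plus processing delay 1.8 ms = 1.8 ms.
Total = 1.833 ms.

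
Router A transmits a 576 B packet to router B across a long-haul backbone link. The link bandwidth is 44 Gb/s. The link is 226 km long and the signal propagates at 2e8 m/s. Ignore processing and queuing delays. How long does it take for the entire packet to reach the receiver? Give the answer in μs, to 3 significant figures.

L = 576 × 8 = 4608 bits.
Transmission delay = L/R = 4608 / 44000000000 = 0.104727 μs.
Propagation delay = d/s = 226000 m / 200000000 m/s = 1130 μs.
Total = 1130 μs.

1130 μs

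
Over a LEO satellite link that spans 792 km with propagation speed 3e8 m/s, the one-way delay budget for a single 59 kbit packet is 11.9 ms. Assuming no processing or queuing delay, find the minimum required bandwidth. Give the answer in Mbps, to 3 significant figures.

Propagation delay = 792000 / 300000000 = 2.64 ms.
Transmission budget = 11.9 − 2.64 = 9.26 ms.
R ≥ L / t_tx = 59000 bits / 0.00926 s = 6.37 Mbps.

6.37 Mbps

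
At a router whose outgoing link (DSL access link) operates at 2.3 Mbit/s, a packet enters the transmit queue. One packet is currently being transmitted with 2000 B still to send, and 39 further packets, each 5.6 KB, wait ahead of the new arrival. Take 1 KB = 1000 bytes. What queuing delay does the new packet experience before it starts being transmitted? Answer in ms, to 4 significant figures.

Each queued packet: L/R = 44800/2300000 = 19.4783 ms.
39 queued → 759.652 ms.
Plus remaining 16000 bits of current packet: 6.95652 ms.
Queuing delay = 766.6 ms.

766.6 ms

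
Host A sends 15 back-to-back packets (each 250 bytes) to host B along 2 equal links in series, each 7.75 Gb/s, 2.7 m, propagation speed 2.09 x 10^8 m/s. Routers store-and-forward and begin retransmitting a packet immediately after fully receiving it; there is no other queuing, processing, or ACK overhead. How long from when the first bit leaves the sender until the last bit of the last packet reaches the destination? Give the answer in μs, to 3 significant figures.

4.15 μs

Per-hop transmission t_tx = L/R = 2000/7750000000 = 0.258065 μs.
Per-hop propagation t_prop = 2.7/209000000 = 0.0129187 μs.
Pipeline fill: first packet needs 2·t_tx to clear all hops; remaining 14 packets each add one t_tx.
Total = (2+15-1)·t_tx + 2·t_prop = 16·0.258065 + 2·0.0129187 = 4.15 μs.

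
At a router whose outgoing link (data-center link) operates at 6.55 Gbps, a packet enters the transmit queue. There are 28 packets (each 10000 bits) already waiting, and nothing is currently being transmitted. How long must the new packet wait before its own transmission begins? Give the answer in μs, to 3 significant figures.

Each queued packet: L/R = 10000/6550000000 = 1.52672 μs.
28 queued → 42.7481 μs.
Queuing delay = 42.7 μs.

42.7 μs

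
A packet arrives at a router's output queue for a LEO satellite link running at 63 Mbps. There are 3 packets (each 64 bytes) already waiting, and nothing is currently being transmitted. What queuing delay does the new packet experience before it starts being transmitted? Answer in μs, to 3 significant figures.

24.4 μs

Each queued packet: L/R = 512/63000000 = 8.12698 μs.
3 queued → 24.381 μs.
Queuing delay = 24.4 μs.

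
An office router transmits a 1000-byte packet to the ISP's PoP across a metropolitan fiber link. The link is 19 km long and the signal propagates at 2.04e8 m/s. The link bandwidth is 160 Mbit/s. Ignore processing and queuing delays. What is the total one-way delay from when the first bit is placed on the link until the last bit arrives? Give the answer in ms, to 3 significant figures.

L = 1000 × 8 = 8000 bits.
Transmission delay = L/R = 8000 / 160000000 = 0.05 ms.
Propagation delay = d/s = 19000 m / 204000000 m/s = 0.0931373 ms.
Total = 0.143 ms.

0.143 ms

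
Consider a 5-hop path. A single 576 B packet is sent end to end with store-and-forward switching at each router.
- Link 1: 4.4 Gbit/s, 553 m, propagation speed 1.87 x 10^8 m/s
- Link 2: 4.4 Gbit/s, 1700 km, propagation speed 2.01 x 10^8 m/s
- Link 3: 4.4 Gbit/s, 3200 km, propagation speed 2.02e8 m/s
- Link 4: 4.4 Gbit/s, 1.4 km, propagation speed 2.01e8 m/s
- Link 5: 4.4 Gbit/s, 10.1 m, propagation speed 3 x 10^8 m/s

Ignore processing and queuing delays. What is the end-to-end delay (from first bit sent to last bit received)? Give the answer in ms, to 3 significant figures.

L = 576 × 8 = 4608 bits.
Transmission delay per hop = L/R = 4608/4400000000 = 0.00104727 ms; 5 hops → 0.00523636 ms.
Propagation delays (d/s per hop): 0.00295722, 8.45771, 15.8416, 0.00696517, 3.36667e-05 ms; sum = 24.3093 ms.
End-to-end = 24.3 ms.

24.3 ms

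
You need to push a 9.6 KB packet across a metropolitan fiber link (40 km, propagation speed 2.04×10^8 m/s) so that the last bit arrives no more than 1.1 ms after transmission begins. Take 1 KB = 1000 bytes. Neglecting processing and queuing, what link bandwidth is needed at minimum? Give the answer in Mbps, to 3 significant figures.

L = 76800 bits.
Propagation delay = 40000 / 204000000 = 0.196078 ms.
Transmission budget = 1.1 − 0.196078 = 0.903922 ms.
R ≥ L / t_tx = 76800 bits / 0.000903922 s = 85.0 Mbps.

85.0 Mbps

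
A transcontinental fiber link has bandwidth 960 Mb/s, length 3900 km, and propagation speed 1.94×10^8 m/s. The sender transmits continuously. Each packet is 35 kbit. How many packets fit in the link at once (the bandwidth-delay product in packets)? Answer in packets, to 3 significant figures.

551 packets

Propagation delay = 3900000 / 194000000 = 0.0201031 s.
BDP = R × t_prop = 960000000 × 0.0201031 = 19299000 bits.
In packets of 35000 bits: 551 packets.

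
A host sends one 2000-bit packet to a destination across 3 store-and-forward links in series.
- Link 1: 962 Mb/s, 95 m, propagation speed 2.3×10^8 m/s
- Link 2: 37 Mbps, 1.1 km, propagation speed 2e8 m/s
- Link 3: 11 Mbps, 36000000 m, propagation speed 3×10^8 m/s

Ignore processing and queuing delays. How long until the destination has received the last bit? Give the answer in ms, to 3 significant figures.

Transmission delays (L/R per hop): 0.002079, 0.0540541, 0.181818 ms; sum = 0.237951 ms.
Propagation delays (d/s per hop): 0.000413043, 0.0055, 120 ms; sum = 120.006 ms.
End-to-end = 120 ms.

120 ms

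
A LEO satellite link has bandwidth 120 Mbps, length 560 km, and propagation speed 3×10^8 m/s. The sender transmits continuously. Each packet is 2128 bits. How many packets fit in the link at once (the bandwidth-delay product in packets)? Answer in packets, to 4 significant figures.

105.3 packets

Propagation delay = 560000 / 300000000 = 0.00186667 s.
BDP = R × t_prop = 120000000 × 0.00186667 = 224000 bits.
In packets of 2128 bits: 105.3 packets.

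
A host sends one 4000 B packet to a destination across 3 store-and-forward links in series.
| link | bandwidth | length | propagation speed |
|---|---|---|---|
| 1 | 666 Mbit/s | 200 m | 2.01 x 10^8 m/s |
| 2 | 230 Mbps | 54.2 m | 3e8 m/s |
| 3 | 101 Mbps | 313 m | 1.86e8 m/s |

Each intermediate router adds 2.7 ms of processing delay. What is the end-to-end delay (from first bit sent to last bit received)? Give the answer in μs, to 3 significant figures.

5910 μs

L = 4000 × 8 = 32000 bits.
Transmission delays (L/R per hop): 48.048, 139.13, 316.832 μs; sum = 504.01 μs.
Propagation delays (d/s per hop): 0.995025, 0.180667, 1.6828 μs; sum = 2.85849 μs.
Processing at 2 router(s): 2 × 2.7 ms = 5400 μs.
End-to-end = 5910 μs.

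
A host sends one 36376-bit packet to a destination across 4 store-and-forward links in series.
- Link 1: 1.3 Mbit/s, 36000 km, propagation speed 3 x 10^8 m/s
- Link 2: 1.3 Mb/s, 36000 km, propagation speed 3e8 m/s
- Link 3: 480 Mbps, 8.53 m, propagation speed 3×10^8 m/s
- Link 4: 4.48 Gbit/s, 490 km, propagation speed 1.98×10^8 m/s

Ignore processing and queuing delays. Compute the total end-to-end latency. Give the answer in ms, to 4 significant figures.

Transmission delays (L/R per hop): 27.9815, 27.9815, 0.0757833, 0.00811964 ms; sum = 56.047 ms.
Propagation delays (d/s per hop): 120, 120, 2.84333e-05, 2.47475 ms; sum = 242.475 ms.
End-to-end = 298.5 ms.

298.5 ms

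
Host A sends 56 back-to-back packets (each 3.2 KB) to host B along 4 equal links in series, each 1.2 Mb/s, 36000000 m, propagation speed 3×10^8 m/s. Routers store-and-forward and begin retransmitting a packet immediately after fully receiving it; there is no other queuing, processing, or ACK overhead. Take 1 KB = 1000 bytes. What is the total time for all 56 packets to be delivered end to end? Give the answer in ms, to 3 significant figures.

Per-hop transmission t_tx = L/R = 25600/1200000 = 21.3333 ms.
Per-hop propagation t_prop = 36000000/300000000 = 120 ms.
Pipeline fill: first packet needs 4·t_tx to clear all hops; remaining 55 packets each add one t_tx.
Total = (4+56-1)·t_tx + 4·t_prop = 59·21.3333 + 4·120 = 1740 ms.

1740 ms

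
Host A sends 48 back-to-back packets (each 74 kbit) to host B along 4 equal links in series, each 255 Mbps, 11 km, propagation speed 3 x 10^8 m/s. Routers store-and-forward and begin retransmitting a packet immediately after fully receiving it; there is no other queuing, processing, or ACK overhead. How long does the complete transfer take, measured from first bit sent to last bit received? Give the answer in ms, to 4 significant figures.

Per-hop transmission t_tx = L/R = 74000/255000000 = 0.290196 ms.
Per-hop propagation t_prop = 11000/300000000 = 0.0366667 ms.
Pipeline fill: first packet needs 4·t_tx to clear all hops; remaining 47 packets each add one t_tx.
Total = (4+48-1)·t_tx + 4·t_prop = 51·0.290196 + 4·0.0366667 = 14.95 ms.

14.95 ms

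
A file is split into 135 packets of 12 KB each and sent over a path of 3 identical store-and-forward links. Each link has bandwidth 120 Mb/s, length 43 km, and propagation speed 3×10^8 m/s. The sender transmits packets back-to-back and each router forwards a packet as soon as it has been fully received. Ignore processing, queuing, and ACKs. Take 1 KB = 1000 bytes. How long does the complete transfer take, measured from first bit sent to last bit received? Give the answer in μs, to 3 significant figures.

110000 μs

Per-hop transmission t_tx = L/R = 96000/120000000 = 800 μs.
Per-hop propagation t_prop = 43000/300000000 = 143.333 μs.
Pipeline fill: first packet needs 3·t_tx to clear all hops; remaining 134 packets each add one t_tx.
Total = (3+135-1)·t_tx + 3·t_prop = 137·800 + 3·143.333 = 110000 μs.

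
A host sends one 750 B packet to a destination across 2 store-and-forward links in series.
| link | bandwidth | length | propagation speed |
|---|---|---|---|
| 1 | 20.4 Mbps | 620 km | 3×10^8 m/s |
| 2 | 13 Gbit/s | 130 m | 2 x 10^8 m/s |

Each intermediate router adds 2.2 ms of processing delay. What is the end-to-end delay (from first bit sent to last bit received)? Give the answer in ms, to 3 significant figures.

4.56 ms

L = 750 × 8 = 6000 bits.
Transmission delays (L/R per hop): 0.294118, 0.000461538 ms; sum = 0.294579 ms.
Propagation delays (d/s per hop): 2.06667, 0.00065 ms; sum = 2.06732 ms.
Processing at 1 router(s): 1 × 2.2 ms = 2.2 ms.
End-to-end = 4.56 ms.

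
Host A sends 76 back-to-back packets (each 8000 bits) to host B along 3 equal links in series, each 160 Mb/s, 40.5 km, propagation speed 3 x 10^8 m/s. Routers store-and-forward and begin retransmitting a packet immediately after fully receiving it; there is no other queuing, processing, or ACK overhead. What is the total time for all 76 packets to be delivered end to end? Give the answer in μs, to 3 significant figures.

Per-hop transmission t_tx = L/R = 8000/160000000 = 50 μs.
Per-hop propagation t_prop = 40500/300000000 = 135 μs.
Pipeline fill: first packet needs 3·t_tx to clear all hops; remaining 75 packets each add one t_tx.
Total = (3+76-1)·t_tx + 3·t_prop = 78·50 + 3·135 = 4310 μs.

4310 μs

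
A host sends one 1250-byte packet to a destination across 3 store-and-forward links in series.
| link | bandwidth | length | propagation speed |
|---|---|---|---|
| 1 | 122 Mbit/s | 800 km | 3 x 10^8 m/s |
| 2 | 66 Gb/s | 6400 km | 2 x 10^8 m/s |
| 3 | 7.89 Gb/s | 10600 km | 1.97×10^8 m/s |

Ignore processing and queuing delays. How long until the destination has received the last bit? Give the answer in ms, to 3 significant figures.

L = 1250 × 8 = 10000 bits.
Transmission delays (L/R per hop): 0.0819672, 0.000151515, 0.00126743 ms; sum = 0.0833862 ms.
Propagation delays (d/s per hop): 2.66667, 32, 53.8071 ms; sum = 88.4738 ms.
End-to-end = 88.6 ms.

88.6 ms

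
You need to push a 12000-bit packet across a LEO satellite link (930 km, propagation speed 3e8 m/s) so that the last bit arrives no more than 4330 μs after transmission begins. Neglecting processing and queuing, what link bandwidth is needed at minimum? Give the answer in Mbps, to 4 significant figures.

9.756 Mbps

Propagation delay = 930000 / 300000000 = 3100 μs.
Transmission budget = 4330 − 3100 = 1230 μs.
R ≥ L / t_tx = 12000 bits / 0.00123 s = 9.756 Mbps.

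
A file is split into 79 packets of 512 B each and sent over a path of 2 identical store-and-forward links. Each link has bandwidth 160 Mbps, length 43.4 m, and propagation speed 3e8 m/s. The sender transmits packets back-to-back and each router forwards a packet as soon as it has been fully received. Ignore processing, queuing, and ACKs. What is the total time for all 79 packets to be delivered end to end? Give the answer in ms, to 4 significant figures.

Per-hop transmission t_tx = L/R = 4096/160000000 = 0.0256 ms.
Per-hop propagation t_prop = 43.4/300000000 = 0.000144667 ms.
Pipeline fill: first packet needs 2·t_tx to clear all hops; remaining 78 packets each add one t_tx.
Total = (2+79-1)·t_tx + 2·t_prop = 80·0.0256 + 2·0.000144667 = 2.048 ms.

2.048 ms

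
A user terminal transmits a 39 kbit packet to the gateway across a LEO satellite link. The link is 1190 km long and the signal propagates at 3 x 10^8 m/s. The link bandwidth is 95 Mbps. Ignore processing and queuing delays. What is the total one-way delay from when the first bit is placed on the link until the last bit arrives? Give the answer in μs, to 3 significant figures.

L = 39000 bits.
Transmission delay = L/R = 39000 / 95000000 = 410.526 μs.
Propagation delay = d/s = 1190000 m / 300000000 m/s = 3966.67 μs.
Total = 4380 μs.

4380 μs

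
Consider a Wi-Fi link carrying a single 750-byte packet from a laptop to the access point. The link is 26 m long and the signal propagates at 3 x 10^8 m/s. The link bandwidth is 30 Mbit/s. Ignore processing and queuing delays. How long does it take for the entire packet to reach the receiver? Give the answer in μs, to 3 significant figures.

L = 750 × 8 = 6000 bits.
Transmission delay = L/R = 6000 / 30000000 = 200 μs.
Propagation delay = d/s = 26 m / 300000000 m/s = 0.0866667 μs.
Total = 200 μs.

200 μs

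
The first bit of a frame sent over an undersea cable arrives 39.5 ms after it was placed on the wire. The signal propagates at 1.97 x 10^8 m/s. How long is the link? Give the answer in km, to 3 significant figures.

7780 km

d = s × t_prop = 197000000 × 0.0395 = 7780 km.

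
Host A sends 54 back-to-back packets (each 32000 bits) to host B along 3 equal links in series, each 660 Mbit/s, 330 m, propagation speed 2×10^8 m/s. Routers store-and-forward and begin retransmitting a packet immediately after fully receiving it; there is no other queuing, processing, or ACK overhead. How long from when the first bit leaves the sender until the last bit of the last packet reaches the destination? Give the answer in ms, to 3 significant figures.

Per-hop transmission t_tx = L/R = 32000/660000000 = 0.0484848 ms.
Per-hop propagation t_prop = 330/200000000 = 0.00165 ms.
Pipeline fill: first packet needs 3·t_tx to clear all hops; remaining 53 packets each add one t_tx.
Total = (3+54-1)·t_tx + 3·t_prop = 56·0.0484848 + 3·0.00165 = 2.72 ms.

2.72 ms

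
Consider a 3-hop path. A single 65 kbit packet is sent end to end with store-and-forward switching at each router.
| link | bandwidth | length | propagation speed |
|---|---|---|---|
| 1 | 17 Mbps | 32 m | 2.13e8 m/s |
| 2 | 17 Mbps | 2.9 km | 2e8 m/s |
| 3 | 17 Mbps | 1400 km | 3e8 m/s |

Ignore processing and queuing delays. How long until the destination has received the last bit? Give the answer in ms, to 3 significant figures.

16.2 ms

L = 65000 bits.
Transmission delay per hop = L/R = 65000/17000000 = 3.82353 ms; 3 hops → 11.4706 ms.
Propagation delays (d/s per hop): 0.000150235, 0.0145, 4.66667 ms; sum = 4.68132 ms.
End-to-end = 16.2 ms.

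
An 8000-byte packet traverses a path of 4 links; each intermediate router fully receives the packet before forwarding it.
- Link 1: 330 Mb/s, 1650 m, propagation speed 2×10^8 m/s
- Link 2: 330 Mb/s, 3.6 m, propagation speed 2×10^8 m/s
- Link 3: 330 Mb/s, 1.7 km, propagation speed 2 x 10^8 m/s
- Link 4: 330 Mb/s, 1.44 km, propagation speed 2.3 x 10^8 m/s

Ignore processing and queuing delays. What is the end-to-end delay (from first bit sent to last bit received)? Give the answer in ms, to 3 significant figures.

L = 8000 × 8 = 64000 bits.
Transmission delay per hop = L/R = 64000/330000000 = 0.193939 ms; 4 hops → 0.775758 ms.
Propagation delays (d/s per hop): 0.00825, 1.8e-05, 0.0085, 0.00626087 ms; sum = 0.0230289 ms.
End-to-end = 0.799 ms.

0.799 ms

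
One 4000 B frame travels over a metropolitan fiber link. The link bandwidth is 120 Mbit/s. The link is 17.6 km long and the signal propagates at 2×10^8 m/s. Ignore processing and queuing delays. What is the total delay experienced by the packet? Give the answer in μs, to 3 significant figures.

355 μs

L = 4000 × 8 = 32000 bits.
Transmission delay = L/R = 32000 / 120000000 = 266.667 μs.
Propagation delay = d/s = 17600 m / 200000000 m/s = 88 μs.
Total = 355 μs.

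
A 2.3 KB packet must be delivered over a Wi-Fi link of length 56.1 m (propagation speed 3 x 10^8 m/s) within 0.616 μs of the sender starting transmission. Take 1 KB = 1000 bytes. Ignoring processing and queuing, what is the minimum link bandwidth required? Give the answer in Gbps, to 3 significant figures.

42.9 Gbps

L = 18400 bits.
Propagation delay = 56.1 / 300000000 = 0.187 μs.
Transmission budget = 0.616 − 0.187 = 0.429 μs.
R ≥ L / t_tx = 18400 bits / 4.29e-07 s = 42.9 Gbps.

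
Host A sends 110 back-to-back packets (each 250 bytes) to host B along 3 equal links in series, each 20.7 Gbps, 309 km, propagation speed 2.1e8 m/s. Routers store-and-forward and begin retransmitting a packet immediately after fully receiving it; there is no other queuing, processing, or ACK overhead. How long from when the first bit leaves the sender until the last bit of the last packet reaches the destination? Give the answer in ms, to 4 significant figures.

Per-hop transmission t_tx = L/R = 2000/20700000000 = 9.66184e-05 ms.
Per-hop propagation t_prop = 309000/210000000 = 1.47143 ms.
Pipeline fill: first packet needs 3·t_tx to clear all hops; remaining 109 packets each add one t_tx.
Total = (3+110-1)·t_tx + 3·t_prop = 112·9.66184e-05 + 3·1.47143 = 4.425 ms.

4.425 ms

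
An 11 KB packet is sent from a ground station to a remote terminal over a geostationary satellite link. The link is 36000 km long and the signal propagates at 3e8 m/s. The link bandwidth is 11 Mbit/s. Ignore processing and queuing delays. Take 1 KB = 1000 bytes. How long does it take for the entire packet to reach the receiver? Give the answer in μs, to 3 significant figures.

128000 μs

L = 88000 bits.
Transmission delay = L/R = 88000 / 11000000 = 8000 μs.
Propagation delay = d/s = 36000000 m / 300000000 m/s = 120000 μs.
Total = 128000 μs.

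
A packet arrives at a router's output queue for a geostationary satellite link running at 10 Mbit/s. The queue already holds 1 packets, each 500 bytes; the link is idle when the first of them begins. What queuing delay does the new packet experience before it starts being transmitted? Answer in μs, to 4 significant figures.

Each queued packet: L/R = 4000/10000000 = 400 μs.
1 queued → 400 μs.
Queuing delay = 400.0 μs.

400.0 μs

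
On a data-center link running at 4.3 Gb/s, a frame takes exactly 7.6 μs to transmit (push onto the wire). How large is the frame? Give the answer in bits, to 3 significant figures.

32700 bits

L = R × t_tx = 4300000000 b/s × 7.6e-06 s = 32680 bits.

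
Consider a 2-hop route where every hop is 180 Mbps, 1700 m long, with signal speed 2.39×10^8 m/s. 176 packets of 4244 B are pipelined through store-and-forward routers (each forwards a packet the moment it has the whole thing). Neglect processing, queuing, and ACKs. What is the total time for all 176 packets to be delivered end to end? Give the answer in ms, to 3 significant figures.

33.4 ms

Per-hop transmission t_tx = L/R = 33952/180000000 = 0.188622 ms.
Per-hop propagation t_prop = 1700/239000000 = 0.00711297 ms.
Pipeline fill: first packet needs 2·t_tx to clear all hops; remaining 175 packets each add one t_tx.
Total = (2+176-1)·t_tx + 2·t_prop = 177·0.188622 + 2·0.00711297 = 33.4 ms.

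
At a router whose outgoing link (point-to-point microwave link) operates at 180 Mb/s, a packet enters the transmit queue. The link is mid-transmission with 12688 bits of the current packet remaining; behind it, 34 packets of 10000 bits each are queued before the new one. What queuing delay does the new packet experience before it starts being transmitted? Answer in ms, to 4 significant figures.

Each queued packet: L/R = 10000/180000000 = 0.0555556 ms.
34 queued → 1.88889 ms.
Plus remaining 12688 bits of current packet: 0.0704889 ms.
Queuing delay = 1.959 ms.

1.959 ms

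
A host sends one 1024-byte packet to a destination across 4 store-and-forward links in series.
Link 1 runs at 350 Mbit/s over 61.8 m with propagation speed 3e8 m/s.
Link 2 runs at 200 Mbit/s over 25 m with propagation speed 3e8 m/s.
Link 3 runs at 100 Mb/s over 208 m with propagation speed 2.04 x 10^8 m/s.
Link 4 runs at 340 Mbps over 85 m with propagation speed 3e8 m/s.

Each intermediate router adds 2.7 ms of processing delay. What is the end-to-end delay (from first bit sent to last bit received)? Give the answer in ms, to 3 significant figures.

8.27 ms

L = 1024 × 8 = 8192 bits.
Transmission delays (L/R per hop): 0.0234057, 0.04096, 0.08192, 0.0240941 ms; sum = 0.17038 ms.
Propagation delays (d/s per hop): 0.000206, 8.33333e-05, 0.00101961, 0.000283333 ms; sum = 0.00159227 ms.
Processing at 3 router(s): 3 × 2.7 ms = 8.1 ms.
End-to-end = 8.27 ms.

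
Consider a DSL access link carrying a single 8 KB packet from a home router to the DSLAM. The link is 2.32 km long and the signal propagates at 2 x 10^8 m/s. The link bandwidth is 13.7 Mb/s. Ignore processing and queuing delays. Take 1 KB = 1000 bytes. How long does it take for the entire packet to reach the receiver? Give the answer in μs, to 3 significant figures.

L = 64000 bits.
Transmission delay = L/R = 64000 / 13700000 = 4671.53 μs.
Propagation delay = d/s = 2320 m / 200000000 m/s = 11.6 μs.
Total = 4680 μs.

4680 μs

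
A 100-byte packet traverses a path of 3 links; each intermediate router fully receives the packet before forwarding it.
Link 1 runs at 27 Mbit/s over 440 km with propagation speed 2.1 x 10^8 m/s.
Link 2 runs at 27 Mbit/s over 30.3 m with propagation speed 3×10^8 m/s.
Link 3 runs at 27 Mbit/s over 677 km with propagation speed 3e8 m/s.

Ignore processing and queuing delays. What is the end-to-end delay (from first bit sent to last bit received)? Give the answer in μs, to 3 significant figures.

4440 μs

L = 100 × 8 = 800 bits.
Transmission delay per hop = L/R = 800/27000000 = 29.6296 μs; 3 hops → 88.8889 μs.
Propagation delays (d/s per hop): 2095.24, 0.101, 2256.67 μs; sum = 4352.01 μs.
End-to-end = 4440 μs.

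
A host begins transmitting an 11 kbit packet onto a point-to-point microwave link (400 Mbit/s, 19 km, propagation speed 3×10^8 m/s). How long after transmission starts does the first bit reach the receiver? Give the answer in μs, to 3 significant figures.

First bit experiences only propagation delay: d/s = 19000/300000000 = 63.3 μs.

63.3 μs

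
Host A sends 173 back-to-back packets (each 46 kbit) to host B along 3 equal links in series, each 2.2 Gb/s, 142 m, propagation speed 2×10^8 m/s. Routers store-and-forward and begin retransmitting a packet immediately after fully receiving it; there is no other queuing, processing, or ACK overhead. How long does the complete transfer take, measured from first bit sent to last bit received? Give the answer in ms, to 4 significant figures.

3.661 ms

Per-hop transmission t_tx = L/R = 46000/2200000000 = 0.0209091 ms.
Per-hop propagation t_prop = 142/200000000 = 0.00071 ms.
Pipeline fill: first packet needs 3·t_tx to clear all hops; remaining 172 packets each add one t_tx.
Total = (3+173-1)·t_tx + 3·t_prop = 175·0.0209091 + 3·0.00071 = 3.661 ms.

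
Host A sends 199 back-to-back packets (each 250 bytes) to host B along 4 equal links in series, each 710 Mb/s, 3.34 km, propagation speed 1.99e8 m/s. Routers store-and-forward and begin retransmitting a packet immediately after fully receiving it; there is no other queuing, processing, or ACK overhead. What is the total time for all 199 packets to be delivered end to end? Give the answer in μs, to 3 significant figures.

636 μs

Per-hop transmission t_tx = L/R = 2000/710000000 = 2.8169 μs.
Per-hop propagation t_prop = 3340/199000000 = 16.7839 μs.
Pipeline fill: first packet needs 4·t_tx to clear all hops; remaining 198 packets each add one t_tx.
Total = (4+199-1)·t_tx + 4·t_prop = 202·2.8169 + 4·16.7839 = 636 μs.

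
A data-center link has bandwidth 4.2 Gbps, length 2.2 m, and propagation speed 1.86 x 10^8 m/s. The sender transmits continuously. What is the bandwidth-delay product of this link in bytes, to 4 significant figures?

6.210 bytes

Propagation delay = 2.2 / 186000000 = 1.1828e-08 s.
BDP = R × t_prop = 4200000000 × 1.1828e-08 = 49.6774 bits.
In bytes: 49.6774/8 = 6.210 bytes.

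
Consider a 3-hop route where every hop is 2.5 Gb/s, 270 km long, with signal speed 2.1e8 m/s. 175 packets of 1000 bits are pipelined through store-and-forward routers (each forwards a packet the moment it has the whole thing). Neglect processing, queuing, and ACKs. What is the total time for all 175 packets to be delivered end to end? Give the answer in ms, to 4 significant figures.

Per-hop transmission t_tx = L/R = 1000/2500000000 = 0.0004 ms.
Per-hop propagation t_prop = 270000/210000000 = 1.28571 ms.
Pipeline fill: first packet needs 3·t_tx to clear all hops; remaining 174 packets each add one t_tx.
Total = (3+175-1)·t_tx + 3·t_prop = 177·0.0004 + 3·1.28571 = 3.928 ms.

3.928 ms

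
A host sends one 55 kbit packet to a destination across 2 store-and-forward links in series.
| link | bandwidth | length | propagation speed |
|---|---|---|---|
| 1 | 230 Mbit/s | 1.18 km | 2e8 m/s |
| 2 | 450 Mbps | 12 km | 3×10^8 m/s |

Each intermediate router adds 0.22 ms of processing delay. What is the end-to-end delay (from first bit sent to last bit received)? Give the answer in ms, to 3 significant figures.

0.627 ms

L = 55000 bits.
Transmission delays (L/R per hop): 0.23913, 0.122222 ms; sum = 0.361353 ms.
Propagation delays (d/s per hop): 0.0059, 0.04 ms; sum = 0.0459 ms.
Processing at 1 router(s): 1 × 0.22 ms = 0.22 ms.
End-to-end = 0.627 ms.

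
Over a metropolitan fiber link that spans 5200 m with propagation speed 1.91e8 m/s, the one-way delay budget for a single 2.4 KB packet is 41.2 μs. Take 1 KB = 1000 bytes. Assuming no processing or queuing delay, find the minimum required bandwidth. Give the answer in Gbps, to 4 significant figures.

1.374 Gbps

L = 19200 bits.
Propagation delay = 5200 / 191000000 = 27.2251 μs.
Transmission budget = 41.2 − 27.2251 = 13.9749 μs.
R ≥ L / t_tx = 19200 bits / 1.39749e-05 s = 1.374 Gbps.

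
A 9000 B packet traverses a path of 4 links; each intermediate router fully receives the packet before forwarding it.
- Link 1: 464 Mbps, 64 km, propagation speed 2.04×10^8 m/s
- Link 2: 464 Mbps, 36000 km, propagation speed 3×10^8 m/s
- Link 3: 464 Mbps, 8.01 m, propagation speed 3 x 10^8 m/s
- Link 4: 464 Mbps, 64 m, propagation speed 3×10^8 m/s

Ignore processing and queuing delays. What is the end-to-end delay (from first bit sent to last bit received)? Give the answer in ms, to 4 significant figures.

120.9 ms

L = 9000 × 8 = 72000 bits.
Transmission delay per hop = L/R = 72000/464000000 = 0.155172 ms; 4 hops → 0.62069 ms.
Propagation delays (d/s per hop): 0.313725, 120, 2.67e-05, 0.000213333 ms; sum = 120.314 ms.
End-to-end = 120.9 ms.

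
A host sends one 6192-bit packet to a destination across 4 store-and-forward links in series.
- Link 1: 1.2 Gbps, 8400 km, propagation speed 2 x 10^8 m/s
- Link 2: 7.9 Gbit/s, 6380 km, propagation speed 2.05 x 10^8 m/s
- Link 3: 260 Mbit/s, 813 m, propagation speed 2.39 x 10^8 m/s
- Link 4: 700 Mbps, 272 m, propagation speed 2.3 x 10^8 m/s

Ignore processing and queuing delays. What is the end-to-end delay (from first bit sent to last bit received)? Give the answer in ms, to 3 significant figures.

73.2 ms

Transmission delays (L/R per hop): 0.00516, 0.000783797, 0.0238154, 0.00884571 ms; sum = 0.0386049 ms.
Propagation delays (d/s per hop): 42, 31.122, 0.00340167, 0.00118261 ms; sum = 73.1265 ms.
End-to-end = 73.2 ms.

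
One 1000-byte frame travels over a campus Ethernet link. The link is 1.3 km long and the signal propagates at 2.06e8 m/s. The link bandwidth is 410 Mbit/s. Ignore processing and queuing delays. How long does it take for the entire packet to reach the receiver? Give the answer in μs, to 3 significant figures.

25.8 μs

L = 1000 × 8 = 8000 bits.
Transmission delay = L/R = 8000 / 410000000 = 19.5122 μs.
Propagation delay = d/s = 1300 m / 206000000 m/s = 6.31068 μs.
Total = 25.8 μs.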